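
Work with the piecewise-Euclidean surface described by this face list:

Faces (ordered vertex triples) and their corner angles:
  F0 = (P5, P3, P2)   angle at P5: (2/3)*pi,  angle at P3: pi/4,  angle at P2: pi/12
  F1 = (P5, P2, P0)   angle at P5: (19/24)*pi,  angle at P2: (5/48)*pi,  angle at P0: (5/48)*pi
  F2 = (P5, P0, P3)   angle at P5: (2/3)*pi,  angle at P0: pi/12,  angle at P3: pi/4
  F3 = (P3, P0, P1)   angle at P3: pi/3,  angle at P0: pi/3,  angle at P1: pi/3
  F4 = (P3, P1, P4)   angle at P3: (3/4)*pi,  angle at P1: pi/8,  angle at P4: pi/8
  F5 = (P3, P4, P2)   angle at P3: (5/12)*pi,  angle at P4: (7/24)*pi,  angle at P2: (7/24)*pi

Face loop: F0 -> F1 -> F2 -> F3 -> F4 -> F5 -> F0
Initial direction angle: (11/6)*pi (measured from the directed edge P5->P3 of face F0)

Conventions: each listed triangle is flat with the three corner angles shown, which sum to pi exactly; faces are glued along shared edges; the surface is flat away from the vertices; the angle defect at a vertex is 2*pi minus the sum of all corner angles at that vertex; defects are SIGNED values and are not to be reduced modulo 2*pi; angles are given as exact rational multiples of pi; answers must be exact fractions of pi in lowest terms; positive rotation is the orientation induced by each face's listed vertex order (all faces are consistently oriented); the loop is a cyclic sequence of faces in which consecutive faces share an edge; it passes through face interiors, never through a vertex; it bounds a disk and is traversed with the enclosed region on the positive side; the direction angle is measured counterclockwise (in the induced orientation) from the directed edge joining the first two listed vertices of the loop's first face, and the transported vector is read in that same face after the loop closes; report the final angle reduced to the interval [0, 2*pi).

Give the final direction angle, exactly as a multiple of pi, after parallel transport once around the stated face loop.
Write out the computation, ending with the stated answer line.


enclosed vertex P3: corner angles sum to 2*pi, defect = 2*pi - 2*pi = 0
enclosed vertex P5: corner angles sum to (17/8)*pi, defect = 2*pi - (17/8)*pi = -pi/8
the rotation equals the total enclosed defect, so the final angle is initial + defects (mod 2*pi)
final angle = (11/6)*pi - pi/8 = (41/24)*pi (mod 2*pi)

Answer: final direction angle = (41/24)*pi


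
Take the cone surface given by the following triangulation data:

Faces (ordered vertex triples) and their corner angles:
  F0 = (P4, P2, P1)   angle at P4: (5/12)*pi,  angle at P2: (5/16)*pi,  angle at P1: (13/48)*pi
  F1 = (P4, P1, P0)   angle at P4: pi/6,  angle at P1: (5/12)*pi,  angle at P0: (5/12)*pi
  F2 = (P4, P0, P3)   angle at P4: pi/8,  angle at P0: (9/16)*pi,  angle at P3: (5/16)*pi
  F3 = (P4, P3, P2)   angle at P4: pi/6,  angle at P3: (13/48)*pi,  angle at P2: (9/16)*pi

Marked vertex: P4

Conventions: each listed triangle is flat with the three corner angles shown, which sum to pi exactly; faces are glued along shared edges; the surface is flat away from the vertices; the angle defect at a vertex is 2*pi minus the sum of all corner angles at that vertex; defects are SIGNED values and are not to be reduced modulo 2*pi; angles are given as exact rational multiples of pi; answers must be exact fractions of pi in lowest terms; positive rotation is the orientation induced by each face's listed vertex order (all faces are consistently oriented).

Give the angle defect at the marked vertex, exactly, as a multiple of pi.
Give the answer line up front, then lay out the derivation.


Answer: defect(P4) = (9/8)*pi

Sum of corner angles at P4: (7/8)*pi
defect = 2*pi - (7/8)*pi


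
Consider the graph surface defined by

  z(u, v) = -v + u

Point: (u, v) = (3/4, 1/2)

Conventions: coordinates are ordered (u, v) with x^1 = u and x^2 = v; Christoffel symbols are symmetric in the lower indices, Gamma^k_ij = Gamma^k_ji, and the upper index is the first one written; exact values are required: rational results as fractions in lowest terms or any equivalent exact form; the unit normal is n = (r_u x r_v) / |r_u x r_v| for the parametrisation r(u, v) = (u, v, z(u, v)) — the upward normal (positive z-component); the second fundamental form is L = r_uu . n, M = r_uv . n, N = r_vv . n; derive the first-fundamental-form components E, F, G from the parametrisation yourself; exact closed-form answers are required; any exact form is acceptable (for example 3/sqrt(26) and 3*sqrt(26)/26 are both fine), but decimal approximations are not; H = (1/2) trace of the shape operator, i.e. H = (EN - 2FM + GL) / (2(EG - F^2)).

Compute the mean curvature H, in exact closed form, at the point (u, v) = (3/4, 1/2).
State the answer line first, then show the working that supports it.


Answer: H = 0

z_u = 1, z_v = -1, z_uu = 0, z_uv = 0, z_vv = 0
E = 2, F = -1, G = 2; answer radicand W^2 = 3
unnormalised second-form numerators: l = 0, m = 0, n = 0; L = l/sqrt(3), and similarly M = m/sqrt(W^2), N = n/sqrt(W^2)
H = (E*n - 2*F*m + G*l) / (2*(EG - F^2)*sqrt(W^2)); E*n - 2*F*m + G*l = 0, EG - F^2 = 3, so H = (0)/sqrt(3)


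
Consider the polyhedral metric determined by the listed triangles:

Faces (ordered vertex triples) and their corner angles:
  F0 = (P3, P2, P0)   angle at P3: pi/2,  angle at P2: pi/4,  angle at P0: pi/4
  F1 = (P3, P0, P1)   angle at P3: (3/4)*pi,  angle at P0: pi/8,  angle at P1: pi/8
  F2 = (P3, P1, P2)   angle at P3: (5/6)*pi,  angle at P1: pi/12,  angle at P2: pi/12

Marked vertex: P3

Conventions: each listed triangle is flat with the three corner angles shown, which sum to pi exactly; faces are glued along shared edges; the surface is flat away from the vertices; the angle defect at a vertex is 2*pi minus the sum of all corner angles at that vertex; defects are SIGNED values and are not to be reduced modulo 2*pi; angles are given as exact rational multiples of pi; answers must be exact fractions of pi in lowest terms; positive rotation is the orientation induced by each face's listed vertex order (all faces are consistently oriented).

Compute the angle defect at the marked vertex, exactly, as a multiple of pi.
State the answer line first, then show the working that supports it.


Answer: defect(P3) = -pi/12

Sum of corner angles at P3: (25/12)*pi
defect = 2*pi - (25/12)*pi


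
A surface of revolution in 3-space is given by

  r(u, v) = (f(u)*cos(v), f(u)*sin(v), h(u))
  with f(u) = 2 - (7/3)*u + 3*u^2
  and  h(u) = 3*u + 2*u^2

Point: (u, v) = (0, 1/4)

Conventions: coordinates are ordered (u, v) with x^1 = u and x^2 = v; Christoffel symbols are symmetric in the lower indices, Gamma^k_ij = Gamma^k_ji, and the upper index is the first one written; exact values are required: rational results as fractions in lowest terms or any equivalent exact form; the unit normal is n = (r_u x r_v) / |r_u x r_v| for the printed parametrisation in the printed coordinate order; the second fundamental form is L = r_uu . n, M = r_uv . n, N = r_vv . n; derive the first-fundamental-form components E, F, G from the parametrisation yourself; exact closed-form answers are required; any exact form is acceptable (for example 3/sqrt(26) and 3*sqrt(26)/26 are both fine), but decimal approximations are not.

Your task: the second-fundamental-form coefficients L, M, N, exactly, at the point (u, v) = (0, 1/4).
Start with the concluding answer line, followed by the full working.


Answer: L = -41*sqrt(130)/65, M = 0, N = 9*sqrt(130)/65

f = 2, f' = -7/3, f'' = 6, h' = 3, h'' = 4
E = 130/9, F = 0, G = 4; answer radicand W^2 = 130/9
unnormalised second-form numerators: l = -82/3, m = 0, n = 6; L = l/sqrt(130/9), and similarly M = m/sqrt(W^2), N = n/sqrt(W^2)


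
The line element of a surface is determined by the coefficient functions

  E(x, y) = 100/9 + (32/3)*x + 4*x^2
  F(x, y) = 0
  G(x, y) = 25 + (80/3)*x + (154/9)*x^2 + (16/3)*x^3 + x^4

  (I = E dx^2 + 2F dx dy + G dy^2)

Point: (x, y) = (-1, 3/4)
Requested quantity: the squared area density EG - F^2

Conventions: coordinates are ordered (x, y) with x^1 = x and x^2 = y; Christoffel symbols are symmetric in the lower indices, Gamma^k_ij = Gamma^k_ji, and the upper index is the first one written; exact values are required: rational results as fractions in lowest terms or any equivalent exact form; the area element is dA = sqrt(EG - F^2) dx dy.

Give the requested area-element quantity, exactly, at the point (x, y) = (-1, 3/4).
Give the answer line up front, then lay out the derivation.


Answer: EG - F^2 = 4000/81

E = 40/9, F = 0, G = 100/9; EG - F^2 = 4000/81


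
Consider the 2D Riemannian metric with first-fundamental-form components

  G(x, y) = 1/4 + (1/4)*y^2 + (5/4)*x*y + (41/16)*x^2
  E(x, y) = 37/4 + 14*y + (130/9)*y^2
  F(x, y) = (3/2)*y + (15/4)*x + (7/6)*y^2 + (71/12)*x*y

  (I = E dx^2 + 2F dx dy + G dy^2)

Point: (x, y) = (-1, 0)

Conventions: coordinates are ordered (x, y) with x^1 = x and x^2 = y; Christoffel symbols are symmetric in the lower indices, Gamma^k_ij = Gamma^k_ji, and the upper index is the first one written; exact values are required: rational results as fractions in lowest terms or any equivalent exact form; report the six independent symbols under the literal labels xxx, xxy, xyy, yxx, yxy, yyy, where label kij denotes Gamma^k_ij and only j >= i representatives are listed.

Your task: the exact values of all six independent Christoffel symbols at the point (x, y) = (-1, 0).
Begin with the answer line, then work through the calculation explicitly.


Answer: Gamma_xxx = -52/51, Gamma_xxy = 43/51, Gamma_xyy = -43/68, Gamma_yxx = -1924/765, Gamma_yxy = 163/765, Gamma_yyy = -163/153

E = 37/4, F = -15/4, G = 45/16 at the point
E_x = 0, E_y = 14, F_x = 15/4, F_y = -53/12, G_x = -41/8, G_y = -5/4
EG - F^2 = 765/64;  g^inv = (64/765) * [[45/16, 15/4], [15/4, 37/4]]
first-kind symbols [ij,l] = (1/2)(d_i g_jl + d_j g_il - d_l g_ij): [xx,x] = E_x/2 = 0, [xx,y] = F_x - E_y/2 = -13/4, [xy,x] = E_y/2 = 7, [xy,y] = G_x/2 = -41/16, [yy,x] = F_y - G_x/2 = -89/48, [yy,y] = G_y/2 = -5/8
Gamma^x_ij = (G*[ij,x] - F*[ij,y])/(EG - F^2), Gamma^y_ij = (E*[ij,y] - F*[ij,x])/(EG - F^2)


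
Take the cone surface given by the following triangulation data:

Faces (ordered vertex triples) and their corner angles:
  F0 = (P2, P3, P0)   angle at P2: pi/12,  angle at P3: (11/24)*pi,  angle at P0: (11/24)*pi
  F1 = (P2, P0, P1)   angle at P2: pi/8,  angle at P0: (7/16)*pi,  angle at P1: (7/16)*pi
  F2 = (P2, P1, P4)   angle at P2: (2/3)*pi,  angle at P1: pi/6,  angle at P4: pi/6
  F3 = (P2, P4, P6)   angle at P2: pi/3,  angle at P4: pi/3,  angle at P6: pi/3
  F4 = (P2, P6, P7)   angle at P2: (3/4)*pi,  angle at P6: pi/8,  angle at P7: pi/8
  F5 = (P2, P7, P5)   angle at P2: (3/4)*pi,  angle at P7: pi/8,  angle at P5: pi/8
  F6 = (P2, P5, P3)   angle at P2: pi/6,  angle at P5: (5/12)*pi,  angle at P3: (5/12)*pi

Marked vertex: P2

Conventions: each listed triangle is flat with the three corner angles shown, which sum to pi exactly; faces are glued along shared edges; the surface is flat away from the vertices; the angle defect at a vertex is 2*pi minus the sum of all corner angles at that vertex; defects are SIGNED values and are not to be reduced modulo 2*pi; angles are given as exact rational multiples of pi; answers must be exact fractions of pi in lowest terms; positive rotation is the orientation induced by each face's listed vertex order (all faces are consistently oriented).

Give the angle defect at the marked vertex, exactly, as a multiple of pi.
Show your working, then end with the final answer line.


Sum of corner angles at P2: (23/8)*pi
defect = 2*pi - (23/8)*pi

Answer: defect(P2) = (-7/8)*pi


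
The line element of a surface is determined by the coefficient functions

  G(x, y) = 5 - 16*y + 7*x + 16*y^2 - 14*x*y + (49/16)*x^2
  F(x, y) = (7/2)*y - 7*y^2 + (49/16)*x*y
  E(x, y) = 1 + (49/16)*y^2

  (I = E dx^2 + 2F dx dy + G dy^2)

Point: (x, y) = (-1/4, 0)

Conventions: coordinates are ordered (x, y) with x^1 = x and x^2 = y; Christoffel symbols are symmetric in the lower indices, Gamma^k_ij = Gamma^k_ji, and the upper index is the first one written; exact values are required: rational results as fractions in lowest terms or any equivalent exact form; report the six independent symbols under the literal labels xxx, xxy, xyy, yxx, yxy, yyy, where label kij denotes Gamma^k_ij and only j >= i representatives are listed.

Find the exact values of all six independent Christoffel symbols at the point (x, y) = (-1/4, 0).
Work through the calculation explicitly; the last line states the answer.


E = 1, F = 0, G = 881/256 at the point
E_x = 0, E_y = 0, F_x = 0, F_y = 175/64, G_x = 175/32, G_y = -25/2
EG - F^2 = 881/256;  g^inv = (256/881) * [[881/256, 0], [0, 1]]
first-kind symbols [ij,l] = (1/2)(d_i g_jl + d_j g_il - d_l g_ij): [xx,x] = E_x/2 = 0, [xx,y] = F_x - E_y/2 = 0, [xy,x] = E_y/2 = 0, [xy,y] = G_x/2 = 175/64, [yy,x] = F_y - G_x/2 = 0, [yy,y] = G_y/2 = -25/4
Gamma^x_ij = (G*[ij,x] - F*[ij,y])/(EG - F^2), Gamma^y_ij = (E*[ij,y] - F*[ij,x])/(EG - F^2)

Answer: Gamma_xxx = 0, Gamma_xxy = 0, Gamma_xyy = 0, Gamma_yxx = 0, Gamma_yxy = 700/881, Gamma_yyy = -1600/881


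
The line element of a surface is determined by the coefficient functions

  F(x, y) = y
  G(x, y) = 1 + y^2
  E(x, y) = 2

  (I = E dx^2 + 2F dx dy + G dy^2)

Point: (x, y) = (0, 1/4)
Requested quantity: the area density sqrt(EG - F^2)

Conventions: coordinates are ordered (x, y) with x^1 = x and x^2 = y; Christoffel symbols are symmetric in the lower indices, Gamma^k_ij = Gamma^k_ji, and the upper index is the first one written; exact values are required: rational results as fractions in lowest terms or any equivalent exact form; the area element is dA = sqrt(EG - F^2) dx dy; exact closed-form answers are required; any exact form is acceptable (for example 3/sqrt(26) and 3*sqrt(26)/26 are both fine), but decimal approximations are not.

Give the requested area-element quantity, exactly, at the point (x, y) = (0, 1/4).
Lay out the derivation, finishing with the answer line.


E = 2, F = 1/4, G = 17/16; EG - F^2 = 33/16

Answer: sqrt(EG - F^2) = sqrt(33)/4


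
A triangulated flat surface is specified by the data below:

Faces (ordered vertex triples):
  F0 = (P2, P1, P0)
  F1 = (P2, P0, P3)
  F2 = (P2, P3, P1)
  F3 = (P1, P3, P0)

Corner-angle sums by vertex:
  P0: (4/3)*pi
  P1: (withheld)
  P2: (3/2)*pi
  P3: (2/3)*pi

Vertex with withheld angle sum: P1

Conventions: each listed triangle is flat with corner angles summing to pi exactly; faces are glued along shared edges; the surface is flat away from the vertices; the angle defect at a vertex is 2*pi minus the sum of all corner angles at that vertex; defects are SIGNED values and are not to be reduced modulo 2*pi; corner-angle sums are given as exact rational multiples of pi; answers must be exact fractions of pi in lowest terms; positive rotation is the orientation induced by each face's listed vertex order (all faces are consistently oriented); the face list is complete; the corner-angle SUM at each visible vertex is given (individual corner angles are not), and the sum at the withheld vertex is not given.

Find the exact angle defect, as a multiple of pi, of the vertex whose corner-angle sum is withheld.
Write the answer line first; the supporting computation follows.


Answer: defect(P1) = (3/2)*pi

V = 4, E = 6, F = 4; chi = V - E + F = 2
Gauss-Bonnet: total defect = 2*pi*chi = 4*pi; visible defects sum to (5/2)*pi


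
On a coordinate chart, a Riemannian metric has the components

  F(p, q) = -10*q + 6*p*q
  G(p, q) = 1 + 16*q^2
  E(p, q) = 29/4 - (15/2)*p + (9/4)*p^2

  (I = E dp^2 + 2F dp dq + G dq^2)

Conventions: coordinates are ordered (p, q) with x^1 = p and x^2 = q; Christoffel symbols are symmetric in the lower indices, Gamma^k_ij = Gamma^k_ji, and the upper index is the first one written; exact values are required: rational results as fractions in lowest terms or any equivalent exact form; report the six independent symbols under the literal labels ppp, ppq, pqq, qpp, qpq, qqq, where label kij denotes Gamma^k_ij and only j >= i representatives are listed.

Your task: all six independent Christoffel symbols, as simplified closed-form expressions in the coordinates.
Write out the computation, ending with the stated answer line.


E = 29/4 - (15/2)*p + (9/4)*p^2; F = -10*q + 6*p*q; G = 1 + 16*q^2
Gamma^k_ij = (1/2) g^{kl} (d_i g_jl + d_j g_il - d_l g_ij), with g^inv = (1/(EG-F^2)) [[G, -F], [-F, E]]
first partials: E_p = -15/2 + (9/2)*p, E_q = 0, F_p = 6*q, F_q = -10 + 6*p, G_p = 0, G_q = 32*q
D = EG - F^2 = 29/4 - (15/2)*p + 16*q^2 + (9/4)*p^2
expanded: Gamma^p_pp = (G E_p - 2F F_p + F E_q)/(2D), Gamma^p_pq = (G E_q - F G_p)/(2D), Gamma^p_qq = (2G F_q - G G_p - F G_q)/(2D), Gamma^q_pp = (2E F_p - E E_q - F E_p)/(2D), Gamma^q_pq = (E G_p - F E_q)/(2D), Gamma^q_qq = (E G_q - 2F F_q + F G_p)/(2D); substitute and cancel common factors

Answer: Gamma_ppp = (9*p - 15)/(9*p^2 - 30*p + 64*q^2 + 29), Gamma_ppq = 0, Gamma_pqq = (24*p - 40)/(9*p^2 - 30*p + 64*q^2 + 29), Gamma_qpp = 24*q/(9*p^2 - 30*p + 64*q^2 + 29), Gamma_qpq = 0, Gamma_qqq = 64*q/(9*p^2 - 30*p + 64*q^2 + 29)


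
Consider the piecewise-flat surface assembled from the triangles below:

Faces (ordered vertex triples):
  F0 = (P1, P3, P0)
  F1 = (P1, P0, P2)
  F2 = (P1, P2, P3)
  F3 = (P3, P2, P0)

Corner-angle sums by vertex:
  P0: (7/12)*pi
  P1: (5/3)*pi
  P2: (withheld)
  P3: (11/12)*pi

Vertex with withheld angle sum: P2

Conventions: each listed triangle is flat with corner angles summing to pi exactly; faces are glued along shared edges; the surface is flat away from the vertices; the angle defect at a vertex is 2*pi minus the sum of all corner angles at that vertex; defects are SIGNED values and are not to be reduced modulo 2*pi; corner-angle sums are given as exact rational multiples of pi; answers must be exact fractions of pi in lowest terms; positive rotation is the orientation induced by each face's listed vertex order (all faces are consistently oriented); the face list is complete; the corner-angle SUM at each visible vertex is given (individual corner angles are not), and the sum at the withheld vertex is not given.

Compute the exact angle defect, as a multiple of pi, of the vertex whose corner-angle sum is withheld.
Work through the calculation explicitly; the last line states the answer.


V = 4, E = 6, F = 4; chi = V - E + F = 2
Gauss-Bonnet: total defect = 2*pi*chi = 4*pi; visible defects sum to (17/6)*pi

Answer: defect(P2) = (7/6)*pi


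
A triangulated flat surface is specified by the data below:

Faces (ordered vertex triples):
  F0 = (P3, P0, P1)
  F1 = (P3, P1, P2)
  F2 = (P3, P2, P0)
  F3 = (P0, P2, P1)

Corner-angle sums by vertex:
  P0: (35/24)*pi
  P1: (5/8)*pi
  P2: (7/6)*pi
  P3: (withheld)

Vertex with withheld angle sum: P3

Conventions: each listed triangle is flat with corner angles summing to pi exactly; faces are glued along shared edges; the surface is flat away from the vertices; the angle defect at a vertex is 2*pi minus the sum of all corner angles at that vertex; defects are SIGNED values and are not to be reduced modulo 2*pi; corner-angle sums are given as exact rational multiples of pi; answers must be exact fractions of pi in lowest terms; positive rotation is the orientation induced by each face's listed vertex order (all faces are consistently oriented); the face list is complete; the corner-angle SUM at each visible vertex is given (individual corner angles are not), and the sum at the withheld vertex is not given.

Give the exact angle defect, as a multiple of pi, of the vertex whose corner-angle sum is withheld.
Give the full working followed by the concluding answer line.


V = 4, E = 6, F = 4; chi = V - E + F = 2
Gauss-Bonnet: total defect = 2*pi*chi = 4*pi; visible defects sum to (11/4)*pi

Answer: defect(P3) = (5/4)*pi


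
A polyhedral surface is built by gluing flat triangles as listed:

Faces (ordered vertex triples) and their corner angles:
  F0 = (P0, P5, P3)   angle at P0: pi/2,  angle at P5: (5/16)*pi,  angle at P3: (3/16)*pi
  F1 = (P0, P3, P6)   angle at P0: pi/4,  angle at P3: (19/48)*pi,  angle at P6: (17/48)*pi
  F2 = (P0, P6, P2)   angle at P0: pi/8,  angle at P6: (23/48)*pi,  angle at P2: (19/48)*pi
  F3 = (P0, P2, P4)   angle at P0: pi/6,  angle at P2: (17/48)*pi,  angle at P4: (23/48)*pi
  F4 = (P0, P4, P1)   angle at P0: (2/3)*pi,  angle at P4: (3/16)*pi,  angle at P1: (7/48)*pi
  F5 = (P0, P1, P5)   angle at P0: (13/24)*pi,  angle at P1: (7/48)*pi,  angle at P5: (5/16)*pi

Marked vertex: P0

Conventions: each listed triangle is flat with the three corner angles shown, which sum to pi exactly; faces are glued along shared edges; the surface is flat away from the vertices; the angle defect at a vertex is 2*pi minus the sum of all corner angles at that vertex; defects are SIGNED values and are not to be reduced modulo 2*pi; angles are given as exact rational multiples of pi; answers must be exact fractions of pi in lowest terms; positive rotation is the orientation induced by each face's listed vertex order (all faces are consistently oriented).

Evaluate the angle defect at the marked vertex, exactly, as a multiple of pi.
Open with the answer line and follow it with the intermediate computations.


Answer: defect(P0) = -pi/4

Sum of corner angles at P0: (9/4)*pi
defect = 2*pi - (9/4)*pi


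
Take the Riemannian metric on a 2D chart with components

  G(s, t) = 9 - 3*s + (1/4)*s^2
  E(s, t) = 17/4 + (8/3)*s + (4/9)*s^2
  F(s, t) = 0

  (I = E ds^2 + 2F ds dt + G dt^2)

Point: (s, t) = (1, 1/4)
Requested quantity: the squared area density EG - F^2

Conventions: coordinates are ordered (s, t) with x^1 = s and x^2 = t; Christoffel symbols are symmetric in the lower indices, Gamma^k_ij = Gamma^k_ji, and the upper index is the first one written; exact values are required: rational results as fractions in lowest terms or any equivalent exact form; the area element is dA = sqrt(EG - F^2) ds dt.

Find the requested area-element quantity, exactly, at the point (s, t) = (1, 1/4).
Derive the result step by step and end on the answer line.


E = 265/36, F = 0, G = 25/4; EG - F^2 = 6625/144

Answer: EG - F^2 = 6625/144


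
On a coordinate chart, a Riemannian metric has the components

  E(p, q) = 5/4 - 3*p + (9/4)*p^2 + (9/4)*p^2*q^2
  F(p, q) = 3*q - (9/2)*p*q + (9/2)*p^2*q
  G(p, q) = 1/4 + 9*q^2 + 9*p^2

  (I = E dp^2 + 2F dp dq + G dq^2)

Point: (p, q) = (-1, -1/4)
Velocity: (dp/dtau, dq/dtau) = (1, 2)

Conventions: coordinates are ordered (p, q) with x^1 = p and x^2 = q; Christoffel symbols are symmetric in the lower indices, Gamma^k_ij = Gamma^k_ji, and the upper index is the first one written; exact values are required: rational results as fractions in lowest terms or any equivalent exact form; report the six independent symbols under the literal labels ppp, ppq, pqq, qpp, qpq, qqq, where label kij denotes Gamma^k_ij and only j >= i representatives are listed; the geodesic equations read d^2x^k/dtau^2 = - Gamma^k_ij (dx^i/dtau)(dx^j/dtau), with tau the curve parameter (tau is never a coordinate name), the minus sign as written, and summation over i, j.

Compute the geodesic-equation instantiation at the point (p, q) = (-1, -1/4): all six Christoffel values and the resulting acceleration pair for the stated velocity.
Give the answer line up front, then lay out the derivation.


Answer: Gamma_ppp = -26997/57509, Gamma_ppq = -33300/57509, Gamma_pqq = 204096/57509, Gamma_qpp = 14823/57509, Gamma_qpq = -62928/57509, Gamma_qqq = 49212/57509; accelerations (d^2p/dtau^2, d^2q/dtau^2) = (-656187/57509, 40041/57509)

E = 425/64, F = -3, G = 157/16 at the point
E_p = -249/32, E_q = -9/8, F_p = 27/8, F_q = 12, G_p = -18, G_q = -9/2
EG - F^2 = 57509/1024;  g^inv = (1024/57509) * [[157/16, 3], [3, 425/64]]
first-kind symbols [ij,l] = (1/2)(d_i g_jl + d_j g_il - d_l g_ij): [pp,p] = E_p/2 = -249/64, [pp,q] = F_p - E_q/2 = 63/16, [pq,p] = E_q/2 = -9/16, [pq,q] = G_p/2 = -9, [qq,p] = F_q - G_p/2 = 21, [qq,q] = G_q/2 = -9/4
Gamma^p_ij = (G*[ij,p] - F*[ij,q])/(EG - F^2), Gamma^q_ij = (E*[ij,q] - F*[ij,p])/(EG - F^2)
Gamma_ppp = -26997/57509, Gamma_ppq = -33300/57509, Gamma_pqq = 204096/57509, Gamma_qpp = 14823/57509, Gamma_qpq = -62928/57509, Gamma_qqq = 49212/57509
d^2p/dtau^2 = -(Gamma_ppp*(1)^2 + 2*Gamma_ppq*(1)*(2) + Gamma_pqq*(2)^2) = -656187/57509
d^2q/dtau^2 = -(Gamma_qpp*(1)^2 + 2*Gamma_qpq*(1)*(2) + Gamma_qqq*(2)^2) = 40041/57509


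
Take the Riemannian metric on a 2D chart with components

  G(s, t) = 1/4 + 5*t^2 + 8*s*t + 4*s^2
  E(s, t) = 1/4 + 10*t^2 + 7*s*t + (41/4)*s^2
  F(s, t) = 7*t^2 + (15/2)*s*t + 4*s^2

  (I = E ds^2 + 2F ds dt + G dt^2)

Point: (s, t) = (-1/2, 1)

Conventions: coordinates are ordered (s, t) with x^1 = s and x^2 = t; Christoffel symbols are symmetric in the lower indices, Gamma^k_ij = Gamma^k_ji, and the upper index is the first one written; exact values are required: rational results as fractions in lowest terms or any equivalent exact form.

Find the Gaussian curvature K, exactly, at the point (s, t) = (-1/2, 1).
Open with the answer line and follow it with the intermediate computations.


Answer: K = 5696/6845

E = 149/16, F = 17/4, G = 9/4, EG - F^2 = 185/64 at the point
E_s = -13/4, E_t = 33/2, F_s = 7/2, F_t = 41/4, G_s = 4, G_t = 6
E_tt = 20, F_st = 15/2, G_ss = 8
K follows from Brioschi's formula, (det M1 - det M2)/(EG - F^2)^2.
M1 = [[-E_tt/2 + F_st - G_ss/2, E_s/2, F_s - E_t/2], [F_t - G_s/2, E, F], [G_t/2, F, G]] = [[-13/2, -13/8, -19/4], [33/4, 149/16, 17/4], [3, 17/4, 9/4]]; det M1 = -691/16
M2 = [[0, E_t/2, G_s/2], [E_t/2, E, F], [G_s/2, F, G]] = [[0, 33/4, 2], [33/4, 149/16, 17/4], [2, 17/4, 9/4]]; det M2 = -3209/64
det M1 - det M2 = 445/64; K = 445/64 / (185/64)^2 = 5696/6845


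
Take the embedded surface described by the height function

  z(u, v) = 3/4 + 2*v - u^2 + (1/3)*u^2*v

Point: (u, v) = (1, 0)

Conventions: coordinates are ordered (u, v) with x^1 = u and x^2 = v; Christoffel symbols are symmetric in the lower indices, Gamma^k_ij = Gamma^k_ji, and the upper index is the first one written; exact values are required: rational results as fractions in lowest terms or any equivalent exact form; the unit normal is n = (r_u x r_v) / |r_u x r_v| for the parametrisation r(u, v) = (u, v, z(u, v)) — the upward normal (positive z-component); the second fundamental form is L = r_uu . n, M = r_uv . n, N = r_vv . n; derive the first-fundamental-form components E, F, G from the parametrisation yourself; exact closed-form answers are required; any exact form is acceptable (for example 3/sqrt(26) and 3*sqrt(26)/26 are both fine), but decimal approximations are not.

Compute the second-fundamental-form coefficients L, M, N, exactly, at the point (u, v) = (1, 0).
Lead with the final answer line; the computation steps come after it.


Answer: L = -3*sqrt(94)/47, M = sqrt(94)/47, N = 0

z_u = -2, z_v = 7/3, z_uu = -2, z_uv = 2/3, z_vv = 0
E = 5, F = -14/3, G = 58/9; answer radicand W^2 = 94/9
unnormalised second-form numerators: l = -2, m = 2/3, n = 0; L = l/sqrt(94/9), and similarly M = m/sqrt(W^2), N = n/sqrt(W^2)


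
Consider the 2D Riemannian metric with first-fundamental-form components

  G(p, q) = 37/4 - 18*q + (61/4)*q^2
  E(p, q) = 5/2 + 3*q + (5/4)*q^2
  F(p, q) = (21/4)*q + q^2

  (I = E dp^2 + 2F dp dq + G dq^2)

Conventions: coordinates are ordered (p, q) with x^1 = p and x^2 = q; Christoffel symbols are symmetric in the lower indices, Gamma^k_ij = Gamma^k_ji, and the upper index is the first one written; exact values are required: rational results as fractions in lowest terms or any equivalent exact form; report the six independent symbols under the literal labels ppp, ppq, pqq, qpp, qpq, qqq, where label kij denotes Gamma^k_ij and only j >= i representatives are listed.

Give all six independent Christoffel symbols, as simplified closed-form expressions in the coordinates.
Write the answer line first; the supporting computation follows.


Answer: Gamma_ppp = (20*q^3 + 129*q^2 + 126*q)/(289*q^4 + 204*q^3 - 510*q^2 - 276*q + 370), Gamma_ppq = (305*q^3 + 6*q^2 - 247*q + 222)/(289*q^4 + 204*q^3 - 510*q^2 - 276*q + 370), Gamma_pqq = (244*q^3 - 432*q^2 - 460*q + 777)/(289*q^4 + 204*q^3 - 510*q^2 - 276*q + 370), Gamma_qpp = (-25*q^3 - 90*q^2 - 122*q - 60)/(289*q^4 + 204*q^3 - 510*q^2 - 276*q + 370), Gamma_qpq = (-20*q^3 - 129*q^2 - 126*q)/(289*q^4 + 204*q^3 - 510*q^2 - 276*q + 370), Gamma_qqq = (273*q^3 + 300*q^2 - 263*q - 360)/(289*q^4 + 204*q^3 - 510*q^2 - 276*q + 370)

E = 5/2 + 3*q + (5/4)*q^2; F = (21/4)*q + q^2; G = 37/4 - 18*q + (61/4)*q^2
Gamma^k_ij = (1/2) g^{kl} (d_i g_jl + d_j g_il - d_l g_ij), with g^inv = (1/(EG-F^2)) [[G, -F], [-F, E]]
first partials: E_p = 0, E_q = 3 + (5/2)*q, F_p = 0, F_q = 21/4 + 2*q, G_p = 0, G_q = -18 + (61/2)*q
D = EG - F^2 = 185/8 - (69/4)*q - (255/8)*q^2 + (51/4)*q^3 + (289/16)*q^4
expanded: Gamma^p_pp = (G E_p - 2F F_p + F E_q)/(2D), Gamma^p_pq = (G E_q - F G_p)/(2D), Gamma^p_qq = (2G F_q - G G_p - F G_q)/(2D), Gamma^q_pp = (2E F_p - E E_q - F E_p)/(2D), Gamma^q_pq = (E G_p - F E_q)/(2D), Gamma^q_qq = (E G_q - 2F F_q + F G_p)/(2D); substitute and cancel common factors


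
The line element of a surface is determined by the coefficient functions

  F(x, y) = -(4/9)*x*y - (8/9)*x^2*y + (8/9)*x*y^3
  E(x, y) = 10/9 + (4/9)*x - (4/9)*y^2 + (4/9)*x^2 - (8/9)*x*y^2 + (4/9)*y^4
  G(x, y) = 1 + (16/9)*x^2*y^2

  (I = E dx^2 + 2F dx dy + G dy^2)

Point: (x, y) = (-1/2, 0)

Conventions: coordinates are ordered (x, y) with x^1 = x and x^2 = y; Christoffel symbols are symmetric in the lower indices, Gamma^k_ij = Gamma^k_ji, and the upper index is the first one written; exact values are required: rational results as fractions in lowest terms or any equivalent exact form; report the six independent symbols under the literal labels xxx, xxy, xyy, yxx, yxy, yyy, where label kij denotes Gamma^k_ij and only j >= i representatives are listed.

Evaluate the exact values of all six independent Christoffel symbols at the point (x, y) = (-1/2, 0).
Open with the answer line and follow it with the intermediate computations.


Answer: Gamma_xxx = 0, Gamma_xxy = 0, Gamma_xyy = 0, Gamma_yxx = 0, Gamma_yxy = 0, Gamma_yyy = 0

E = 1, F = 0, G = 1 at the point
E_x = 0, E_y = 0, F_x = 0, F_y = 0, G_x = 0, G_y = 0
EG - F^2 = 1;  g^inv = (1) * [[1, 0], [0, 1]]
first-kind symbols [ij,l] = (1/2)(d_i g_jl + d_j g_il - d_l g_ij): [xx,x] = E_x/2 = 0, [xx,y] = F_x - E_y/2 = 0, [xy,x] = E_y/2 = 0, [xy,y] = G_x/2 = 0, [yy,x] = F_y - G_x/2 = 0, [yy,y] = G_y/2 = 0
Gamma^x_ij = (G*[ij,x] - F*[ij,y])/(EG - F^2), Gamma^y_ij = (E*[ij,y] - F*[ij,x])/(EG - F^2)


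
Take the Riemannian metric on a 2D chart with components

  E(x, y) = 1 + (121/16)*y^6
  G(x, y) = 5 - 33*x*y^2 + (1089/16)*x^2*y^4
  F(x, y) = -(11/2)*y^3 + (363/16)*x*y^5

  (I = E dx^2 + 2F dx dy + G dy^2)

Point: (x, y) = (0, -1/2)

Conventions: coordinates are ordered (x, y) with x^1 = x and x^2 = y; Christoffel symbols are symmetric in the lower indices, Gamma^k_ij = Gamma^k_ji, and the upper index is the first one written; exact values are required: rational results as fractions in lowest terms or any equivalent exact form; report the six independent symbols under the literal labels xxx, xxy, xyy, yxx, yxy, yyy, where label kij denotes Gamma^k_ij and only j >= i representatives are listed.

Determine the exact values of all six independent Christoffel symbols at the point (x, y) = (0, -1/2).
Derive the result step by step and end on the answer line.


E = 1145/1024, F = 11/16, G = 5 at the point
E_x = 0, E_y = -363/256, F_x = -363/512, F_y = -33/8, G_x = -33/4, G_y = 0
EG - F^2 = 5241/1024;  g^inv = (1024/5241) * [[5, -11/16], [-11/16, 1145/1024]]
first-kind symbols [ij,l] = (1/2)(d_i g_jl + d_j g_il - d_l g_ij): [xx,x] = E_x/2 = 0, [xx,y] = F_x - E_y/2 = 0, [xy,x] = E_y/2 = -363/512, [xy,y] = G_x/2 = -33/8, [yy,x] = F_y - G_x/2 = 0, [yy,y] = G_y/2 = 0
Gamma^x_ij = (G*[ij,x] - F*[ij,y])/(EG - F^2), Gamma^y_ij = (E*[ij,y] - F*[ij,x])/(EG - F^2)

Answer: Gamma_xxx = 0, Gamma_xxy = -242/1747, Gamma_xyy = 0, Gamma_yxx = 0, Gamma_yxy = -1408/1747, Gamma_yyy = 0


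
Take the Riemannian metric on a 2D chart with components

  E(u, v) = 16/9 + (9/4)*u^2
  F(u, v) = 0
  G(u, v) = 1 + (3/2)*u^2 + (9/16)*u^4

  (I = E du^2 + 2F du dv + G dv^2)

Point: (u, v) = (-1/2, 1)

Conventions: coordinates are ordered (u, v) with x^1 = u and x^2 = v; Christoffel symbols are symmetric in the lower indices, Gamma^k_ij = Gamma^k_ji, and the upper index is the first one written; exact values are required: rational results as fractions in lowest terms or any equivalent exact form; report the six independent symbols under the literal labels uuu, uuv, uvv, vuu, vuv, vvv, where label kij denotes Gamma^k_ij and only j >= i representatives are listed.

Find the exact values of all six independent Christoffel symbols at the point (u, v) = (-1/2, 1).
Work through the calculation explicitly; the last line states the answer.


E = 337/144, F = 0, G = 361/256 at the point
E_u = -9/4, E_v = 0, F_u = 0, F_v = 0, G_u = -57/32, G_v = 0
EG - F^2 = 121657/36864;  g^inv = (36864/121657) * [[361/256, 0], [0, 337/144]]
first-kind symbols [ij,l] = (1/2)(d_i g_jl + d_j g_il - d_l g_ij): [uu,u] = E_u/2 = -9/8, [uu,v] = F_u - E_v/2 = 0, [uv,u] = E_v/2 = 0, [uv,v] = G_u/2 = -57/64, [vv,u] = F_v - G_u/2 = 57/64, [vv,v] = G_v/2 = 0
Gamma^u_ij = (G*[ij,u] - F*[ij,v])/(EG - F^2), Gamma^v_ij = (E*[ij,v] - F*[ij,u])/(EG - F^2)

Answer: Gamma_uuu = -162/337, Gamma_uuv = 0, Gamma_uvv = 513/1348, Gamma_vuu = 0, Gamma_vuv = -12/19, Gamma_vvv = 0


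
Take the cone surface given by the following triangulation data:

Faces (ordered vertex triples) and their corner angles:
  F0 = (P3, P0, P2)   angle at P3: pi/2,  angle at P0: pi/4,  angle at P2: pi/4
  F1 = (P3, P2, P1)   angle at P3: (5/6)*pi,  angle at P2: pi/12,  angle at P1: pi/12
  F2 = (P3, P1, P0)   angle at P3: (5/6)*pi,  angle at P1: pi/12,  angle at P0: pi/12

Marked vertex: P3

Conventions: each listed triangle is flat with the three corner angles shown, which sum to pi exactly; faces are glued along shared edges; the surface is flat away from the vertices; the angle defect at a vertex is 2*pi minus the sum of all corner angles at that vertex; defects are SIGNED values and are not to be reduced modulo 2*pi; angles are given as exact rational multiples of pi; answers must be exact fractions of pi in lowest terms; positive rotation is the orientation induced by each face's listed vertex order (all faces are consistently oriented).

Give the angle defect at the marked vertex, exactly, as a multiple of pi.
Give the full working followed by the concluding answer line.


Sum of corner angles at P3: (13/6)*pi
defect = 2*pi - (13/6)*pi

Answer: defect(P3) = -pi/6


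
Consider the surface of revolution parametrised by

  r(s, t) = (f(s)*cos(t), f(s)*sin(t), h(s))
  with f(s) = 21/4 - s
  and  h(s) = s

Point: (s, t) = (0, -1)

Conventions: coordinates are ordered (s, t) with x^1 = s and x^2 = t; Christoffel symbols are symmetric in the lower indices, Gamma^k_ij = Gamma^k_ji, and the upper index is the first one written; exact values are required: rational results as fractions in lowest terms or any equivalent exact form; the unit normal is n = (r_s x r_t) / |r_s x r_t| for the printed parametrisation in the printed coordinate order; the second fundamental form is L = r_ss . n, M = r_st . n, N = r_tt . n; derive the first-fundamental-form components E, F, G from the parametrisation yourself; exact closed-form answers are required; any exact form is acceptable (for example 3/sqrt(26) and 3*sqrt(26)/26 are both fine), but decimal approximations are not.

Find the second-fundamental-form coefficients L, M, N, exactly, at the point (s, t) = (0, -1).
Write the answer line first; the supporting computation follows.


Answer: L = 0, M = 0, N = 21*sqrt(2)/8

f = 21/4, f' = -1, f'' = 0, h' = 1, h'' = 0
E = 2, F = 0, G = 441/16; answer radicand W^2 = 2
unnormalised second-form numerators: l = 0, m = 0, n = 21/4; L = l/sqrt(2), and similarly M = m/sqrt(W^2), N = n/sqrt(W^2)


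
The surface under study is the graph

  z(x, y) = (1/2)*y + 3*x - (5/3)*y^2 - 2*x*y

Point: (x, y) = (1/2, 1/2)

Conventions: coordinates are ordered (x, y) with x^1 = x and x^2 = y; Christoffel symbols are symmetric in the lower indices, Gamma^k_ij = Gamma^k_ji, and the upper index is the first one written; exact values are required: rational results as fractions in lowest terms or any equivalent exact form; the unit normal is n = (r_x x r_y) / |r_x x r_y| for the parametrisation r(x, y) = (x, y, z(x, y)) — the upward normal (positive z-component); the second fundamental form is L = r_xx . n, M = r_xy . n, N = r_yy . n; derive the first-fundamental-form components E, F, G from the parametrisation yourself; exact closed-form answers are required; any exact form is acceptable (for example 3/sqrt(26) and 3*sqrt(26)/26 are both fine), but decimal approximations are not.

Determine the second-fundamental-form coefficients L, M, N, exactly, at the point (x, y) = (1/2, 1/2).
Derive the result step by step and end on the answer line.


z_x = 2, z_y = -13/6, z_xx = 0, z_xy = -2, z_yy = -10/3
E = 5, F = -13/3, G = 205/36; answer radicand W^2 = 349/36
unnormalised second-form numerators: l = 0, m = -2, n = -10/3; L = l/sqrt(349/36), and similarly M = m/sqrt(W^2), N = n/sqrt(W^2)

Answer: L = 0, M = -12*sqrt(349)/349, N = -20*sqrt(349)/349


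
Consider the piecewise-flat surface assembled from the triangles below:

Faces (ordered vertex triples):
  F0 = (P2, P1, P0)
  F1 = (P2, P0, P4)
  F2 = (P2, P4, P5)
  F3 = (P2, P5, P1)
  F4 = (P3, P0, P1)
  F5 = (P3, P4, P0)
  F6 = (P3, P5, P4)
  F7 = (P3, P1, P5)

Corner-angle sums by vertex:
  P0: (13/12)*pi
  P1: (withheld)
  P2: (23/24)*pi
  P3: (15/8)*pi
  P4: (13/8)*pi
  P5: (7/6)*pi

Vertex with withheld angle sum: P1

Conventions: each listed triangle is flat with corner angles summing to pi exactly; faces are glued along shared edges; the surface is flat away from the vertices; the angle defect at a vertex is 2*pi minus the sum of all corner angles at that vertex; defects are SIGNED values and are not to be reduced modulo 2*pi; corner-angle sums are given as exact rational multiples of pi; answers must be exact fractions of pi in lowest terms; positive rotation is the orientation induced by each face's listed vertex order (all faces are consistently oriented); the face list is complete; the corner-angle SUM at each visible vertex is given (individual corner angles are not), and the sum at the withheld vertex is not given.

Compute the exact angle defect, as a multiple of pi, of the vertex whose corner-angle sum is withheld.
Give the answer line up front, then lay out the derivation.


Answer: defect(P1) = (17/24)*pi

V = 6, E = 12, F = 8; chi = V - E + F = 2
Gauss-Bonnet: total defect = 2*pi*chi = 4*pi; visible defects sum to (79/24)*pi


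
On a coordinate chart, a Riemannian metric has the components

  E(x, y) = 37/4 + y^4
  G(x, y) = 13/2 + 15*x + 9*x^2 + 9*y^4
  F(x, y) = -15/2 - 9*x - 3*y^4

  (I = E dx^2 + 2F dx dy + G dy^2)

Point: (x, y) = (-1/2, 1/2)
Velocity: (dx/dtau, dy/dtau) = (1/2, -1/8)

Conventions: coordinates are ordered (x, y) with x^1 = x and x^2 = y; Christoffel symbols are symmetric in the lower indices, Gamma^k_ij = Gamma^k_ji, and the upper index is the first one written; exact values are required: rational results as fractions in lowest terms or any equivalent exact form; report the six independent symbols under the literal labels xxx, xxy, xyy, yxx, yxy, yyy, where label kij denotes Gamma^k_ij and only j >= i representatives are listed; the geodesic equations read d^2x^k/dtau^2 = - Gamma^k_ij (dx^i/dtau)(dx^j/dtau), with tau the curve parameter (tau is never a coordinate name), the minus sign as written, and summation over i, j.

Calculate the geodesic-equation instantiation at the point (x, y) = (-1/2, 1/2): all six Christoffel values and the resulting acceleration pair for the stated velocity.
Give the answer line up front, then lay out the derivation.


Answer: Gamma_xxx = -1887/430, Gamma_xxy = 641/430, Gamma_xyy = -63/430, Gamma_yxx = -5513/430, Gamma_yxy = 1839/430, Gamma_yyy = 423/430; accelerations (d^2x/dtau^2, d^2y/dtau^2) = (35383/27520, 102497/27520)

E = 149/16, F = -51/16, G = 29/16 at the point
E_x = 0, E_y = 1/2, F_x = -9, F_y = -3/2, G_x = 6, G_y = 9/2
EG - F^2 = 215/32;  g^inv = (32/215) * [[29/16, 51/16], [51/16, 149/16]]
first-kind symbols [ij,l] = (1/2)(d_i g_jl + d_j g_il - d_l g_ij): [xx,x] = E_x/2 = 0, [xx,y] = F_x - E_y/2 = -37/4, [xy,x] = E_y/2 = 1/4, [xy,y] = G_x/2 = 3, [yy,x] = F_y - G_x/2 = -9/2, [yy,y] = G_y/2 = 9/4
Gamma^x_ij = (G*[ij,x] - F*[ij,y])/(EG - F^2), Gamma^y_ij = (E*[ij,y] - F*[ij,x])/(EG - F^2)
Gamma_xxx = -1887/430, Gamma_xxy = 641/430, Gamma_xyy = -63/430, Gamma_yxx = -5513/430, Gamma_yxy = 1839/430, Gamma_yyy = 423/430
d^2x/dtau^2 = -(Gamma_xxx*(1/2)^2 + 2*Gamma_xxy*(1/2)*(-1/8) + Gamma_xyy*(-1/8)^2) = 35383/27520
d^2y/dtau^2 = -(Gamma_yxx*(1/2)^2 + 2*Gamma_yxy*(1/2)*(-1/8) + Gamma_yyy*(-1/8)^2) = 102497/27520
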